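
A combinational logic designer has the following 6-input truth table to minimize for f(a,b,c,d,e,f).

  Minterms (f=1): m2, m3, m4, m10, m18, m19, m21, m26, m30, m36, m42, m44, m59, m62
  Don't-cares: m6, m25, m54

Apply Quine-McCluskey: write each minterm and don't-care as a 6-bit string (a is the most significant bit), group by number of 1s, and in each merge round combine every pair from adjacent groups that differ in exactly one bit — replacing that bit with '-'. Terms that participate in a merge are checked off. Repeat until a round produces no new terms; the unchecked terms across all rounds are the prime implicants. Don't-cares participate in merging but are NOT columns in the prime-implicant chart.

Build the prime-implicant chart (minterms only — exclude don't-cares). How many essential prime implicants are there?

5

Round 0: 000010✓ 000011✓ 000100✓ 000110✓ 001010✓ 010010✓ 010011✓ 010101 011001 011010✓ 011110✓ 100100✓ 101010✓ 101100✓ 110110✓ 111011 111110✓
Round 1: -00100 -01010 -11110 0-0010✓ 0-0011✓ 0-1010✓ 00-010✓ 000-10 00001-✓ 0001-0 01-010✓ 01001-✓ 011-10 10-100 11-110
Round 2: 0--010 0-001-
PIs = {-00100, -01010, -11110, 0--010, 0-001-, 000-10, 0001-0, 010101, 011-10, 011001, 10-100, 11-110, 111011}
Coverage chart:
  m2: 0--010,0-001-,000-10
  m3: 0-001- ←essential
  m4: -00100,0001-0
  m10: -01010,0--010
  m18: 0--010,0-001-
  m19: 0-001- ←essential
  m21: 010101 ←essential
  m26: 0--010,011-10
  m30: -11110,011-10
  m36: -00100,10-100
  m42: -01010 ←essential
  m44: 10-100 ←essential
  m59: 111011 ←essential
  m62: -11110,11-110
Essential: -01010, 0-001-, 010101, 10-100, 111011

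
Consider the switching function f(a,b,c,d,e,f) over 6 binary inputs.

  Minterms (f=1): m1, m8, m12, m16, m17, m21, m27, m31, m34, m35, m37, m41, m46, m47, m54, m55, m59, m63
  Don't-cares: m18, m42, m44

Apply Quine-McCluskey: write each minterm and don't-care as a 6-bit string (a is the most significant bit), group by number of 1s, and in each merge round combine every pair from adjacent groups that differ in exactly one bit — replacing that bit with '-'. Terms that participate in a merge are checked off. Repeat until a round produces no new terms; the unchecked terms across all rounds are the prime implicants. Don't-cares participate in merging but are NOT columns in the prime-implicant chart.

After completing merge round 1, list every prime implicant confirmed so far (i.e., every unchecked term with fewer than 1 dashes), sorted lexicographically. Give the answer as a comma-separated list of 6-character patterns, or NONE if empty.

100101, 101001

Round 0: 000001✓ 001000✓ 001100✓ 010000✓ 010001✓ 010010✓ 010101✓ 011011✓ 011111✓ 100010✓ 100011✓ 100101 101001 101010✓ 101100✓ 101110✓ 101111✓ 110110✓ 110111✓ 111011✓ 111111✓
Round 1: -01100 -11011✓ -11111✓ 0-0001 001-00 010-01 0100-0 01000- 011-11✓ 1-1111 10-010 10001- 101-10 1011-0 10111- 11-111 11011- 111-11✓
Round 2: -11-11
PIs = {-01100, -11-11, 0-0001, 001-00, 010-01, 0100-0, 01000-, 1-1111, 10-010, 10001-, 100101, 101-10, 101001, 1011-0, 10111-, 11-111, 11011-}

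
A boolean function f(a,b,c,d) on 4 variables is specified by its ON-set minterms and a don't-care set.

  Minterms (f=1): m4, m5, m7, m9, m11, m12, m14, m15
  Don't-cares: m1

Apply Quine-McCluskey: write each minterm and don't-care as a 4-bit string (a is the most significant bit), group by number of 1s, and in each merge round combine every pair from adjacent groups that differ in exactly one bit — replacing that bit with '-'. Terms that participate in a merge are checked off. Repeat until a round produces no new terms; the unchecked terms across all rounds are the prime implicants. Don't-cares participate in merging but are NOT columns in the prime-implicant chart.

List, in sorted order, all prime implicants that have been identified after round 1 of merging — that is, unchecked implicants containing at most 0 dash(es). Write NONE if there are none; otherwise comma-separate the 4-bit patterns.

NONE

[col 0] 0001*, 0100*, 0101*, 0111*, 1001*, 1011*, 1100*, 1110*, 1111*
[col 1] -001, -100, -111, 0-01, 01-1, 010-, 1-11, 10-1, 11-0, 111-
Prime implicants: -001, -100, -111, 0-01, 01-1, 010-, 1-11, 10-1, 11-0, 111-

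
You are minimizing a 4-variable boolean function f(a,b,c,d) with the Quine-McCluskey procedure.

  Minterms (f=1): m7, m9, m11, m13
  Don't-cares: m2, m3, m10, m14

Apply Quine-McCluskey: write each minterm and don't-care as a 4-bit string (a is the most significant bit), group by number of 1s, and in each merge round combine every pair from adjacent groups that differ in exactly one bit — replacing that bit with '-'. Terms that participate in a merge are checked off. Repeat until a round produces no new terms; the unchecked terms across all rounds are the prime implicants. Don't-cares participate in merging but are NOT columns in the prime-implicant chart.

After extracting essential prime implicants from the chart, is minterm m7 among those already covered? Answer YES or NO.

YES

size-2^0 implicants → 0010(✓)  0011(✓)  0111(✓)  1001(✓)  1010(✓)  1011(✓)  1101(✓)  1110(✓)
size-2^1 implicants → -010(✓)  -011(✓)  0-11  001-(✓)  1-01  1-10  10-1  101-(✓)
size-2^2 implicants → -01-
Unchecked terms (primes): -01-, 0-11, 1-01, 1-10, 10-1
Minterm coverage:
  m7 ⊆ 0-11 [E]
  m9 ⊆ 1-01,10-1
  m11 ⊆ -01-,10-1
  m13 ⊆ 1-01 [E]
E = {0-11, 1-01}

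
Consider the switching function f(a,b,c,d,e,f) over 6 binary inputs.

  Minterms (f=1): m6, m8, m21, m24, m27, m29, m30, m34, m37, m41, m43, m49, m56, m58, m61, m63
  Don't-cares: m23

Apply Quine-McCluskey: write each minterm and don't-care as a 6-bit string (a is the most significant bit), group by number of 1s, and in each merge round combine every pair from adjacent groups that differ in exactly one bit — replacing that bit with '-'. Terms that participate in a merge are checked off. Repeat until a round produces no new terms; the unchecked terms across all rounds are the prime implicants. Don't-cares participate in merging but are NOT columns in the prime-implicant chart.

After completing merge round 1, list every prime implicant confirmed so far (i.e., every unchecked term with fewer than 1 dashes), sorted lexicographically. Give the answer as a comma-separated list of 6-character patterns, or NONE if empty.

[col 0] 000110, 001000*, 010101*, 010111*, 011000*, 011011, 011101*, 011110, 100010, 100101, 101001*, 101011*, 110001, 111000*, 111010*, 111101*, 111111*
[col 1] -11000, -11101, 0-1000, 01-101, 0101-1, 1010-1, 1110-0, 1111-1
Prime implicants: -11000, -11101, 0-1000, 000110, 01-101, 0101-1, 011011, 011110, 100010, 100101, 1010-1, 110001, 1110-0, 1111-1

000110, 011011, 011110, 100010, 100101, 110001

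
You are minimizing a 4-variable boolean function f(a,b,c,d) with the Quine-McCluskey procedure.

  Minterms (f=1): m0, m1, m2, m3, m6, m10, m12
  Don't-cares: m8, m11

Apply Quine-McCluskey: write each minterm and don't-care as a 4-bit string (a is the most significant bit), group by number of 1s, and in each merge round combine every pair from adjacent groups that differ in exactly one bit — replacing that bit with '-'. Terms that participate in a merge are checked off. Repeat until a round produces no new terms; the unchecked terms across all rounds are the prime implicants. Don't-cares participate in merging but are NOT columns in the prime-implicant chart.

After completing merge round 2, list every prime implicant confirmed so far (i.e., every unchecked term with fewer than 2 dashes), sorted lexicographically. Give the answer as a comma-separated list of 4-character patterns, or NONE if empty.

0-10, 1-00

size-2^0 implicants → 0000(✓)  0001(✓)  0010(✓)  0011(✓)  0110(✓)  1000(✓)  1010(✓)  1011(✓)  1100(✓)
size-2^1 implicants → -000(✓)  -010(✓)  -011(✓)  0-10  00-0(✓)  00-1(✓)  000-(✓)  001-(✓)  1-00  10-0(✓)  101-(✓)
size-2^2 implicants → -0-0  -01-  00--
Unchecked terms (primes): -0-0, -01-, 0-10, 00--, 1-00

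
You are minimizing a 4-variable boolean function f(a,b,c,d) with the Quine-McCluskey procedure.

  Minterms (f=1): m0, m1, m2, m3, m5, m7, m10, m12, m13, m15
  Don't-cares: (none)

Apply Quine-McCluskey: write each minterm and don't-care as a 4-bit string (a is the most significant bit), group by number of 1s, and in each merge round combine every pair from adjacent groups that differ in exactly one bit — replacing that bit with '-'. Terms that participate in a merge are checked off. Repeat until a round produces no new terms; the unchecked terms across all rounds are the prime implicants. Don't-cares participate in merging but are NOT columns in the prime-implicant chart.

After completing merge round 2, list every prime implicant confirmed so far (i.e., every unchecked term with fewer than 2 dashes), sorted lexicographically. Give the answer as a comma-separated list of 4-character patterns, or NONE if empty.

[col 0] 0000*, 0001*, 0010*, 0011*, 0101*, 0111*, 1010*, 1100*, 1101*, 1111*
[col 1] -010, -101*, -111*, 0-01*, 0-11*, 00-0*, 00-1*, 000-*, 001-*, 01-1*, 11-1*, 110-
[col 2] -1-1, 0--1, 00--
Prime implicants: -010, -1-1, 0--1, 00--, 110-

-010, 110-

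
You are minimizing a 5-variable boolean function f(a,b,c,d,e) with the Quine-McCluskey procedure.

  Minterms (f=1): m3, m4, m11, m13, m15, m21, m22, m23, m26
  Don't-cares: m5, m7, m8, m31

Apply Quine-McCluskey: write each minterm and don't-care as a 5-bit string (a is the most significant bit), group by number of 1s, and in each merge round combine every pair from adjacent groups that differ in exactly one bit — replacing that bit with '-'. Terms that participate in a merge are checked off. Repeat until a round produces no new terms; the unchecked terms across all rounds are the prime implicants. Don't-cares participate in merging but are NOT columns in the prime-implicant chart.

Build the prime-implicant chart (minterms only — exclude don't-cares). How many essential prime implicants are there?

Round 0: 00011✓ 00100✓ 00101✓ 00111✓ 01000 01011✓ 01101✓ 01111✓ 10101✓ 10110✓ 10111✓ 11010 11111✓
Round 1: -0101✓ -0111✓ -1111✓ 0-011✓ 0-101✓ 0-111✓ 00-11✓ 001-1✓ 0010- 01-11✓ 011-1✓ 1-111✓ 101-1✓ 1011-
Round 2: --111 -01-1 0--11 0-1-1
PIs = {--111, -01-1, 0--11, 0-1-1, 0010-, 01000, 1011-, 11010}
Coverage chart:
  m3: 0--11 ←essential
  m4: 0010- ←essential
  m11: 0--11 ←essential
  m13: 0-1-1 ←essential
  m15: --111,0--11,0-1-1
  m21: -01-1 ←essential
  m22: 1011- ←essential
  m23: --111,-01-1,1011-
  m26: 11010 ←essential
Essential: -01-1, 0--11, 0-1-1, 0010-, 1011-, 11010

6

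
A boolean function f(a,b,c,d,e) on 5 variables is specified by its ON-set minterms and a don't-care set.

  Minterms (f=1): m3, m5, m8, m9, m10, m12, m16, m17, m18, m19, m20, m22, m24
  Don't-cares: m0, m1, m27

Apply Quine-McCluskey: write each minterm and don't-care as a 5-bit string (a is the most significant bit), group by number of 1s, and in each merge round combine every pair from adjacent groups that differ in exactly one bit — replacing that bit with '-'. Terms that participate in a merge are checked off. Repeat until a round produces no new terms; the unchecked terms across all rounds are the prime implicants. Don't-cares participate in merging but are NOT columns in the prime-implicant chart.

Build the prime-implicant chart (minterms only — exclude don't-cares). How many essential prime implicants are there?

7

size-2^0 implicants → 00000(✓)  00001(✓)  00011(✓)  00101(✓)  01000(✓)  01001(✓)  01010(✓)  01100(✓)  10000(✓)  10001(✓)  10010(✓)  10011(✓)  10100(✓)  10110(✓)  11000(✓)  11011(✓)
size-2^1 implicants → -0000(✓)  -0001(✓)  -0011(✓)  -1000(✓)  0-000(✓)  0-001(✓)  00-01  000-1(✓)  0000-(✓)  01-00  010-0  0100-(✓)  1-000(✓)  1-011  10-00(✓)  10-10(✓)  100-0(✓)  100-1(✓)  1000-(✓)  1001-(✓)  101-0(✓)
size-2^2 implicants → --000  -00-1  -000-  0-00-  10--0  100--
Unchecked terms (primes): --000, -00-1, -000-, 0-00-, 00-01, 01-00, 010-0, 1-011, 10--0, 100--
Minterm coverage:
  m3 ⊆ -00-1 [E]
  m5 ⊆ 00-01 [E]
  m8 ⊆ --000,0-00-,01-00,010-0
  m9 ⊆ 0-00- [E]
  m10 ⊆ 010-0 [E]
  m12 ⊆ 01-00 [E]
  m16 ⊆ --000,-000-,10--0,100--
  m17 ⊆ -00-1,-000-,100--
  m18 ⊆ 10--0,100--
  m19 ⊆ -00-1,1-011,100--
  m20 ⊆ 10--0 [E]
  m22 ⊆ 10--0 [E]
  m24 ⊆ --000 [E]
E = {--000, -00-1, 0-00-, 00-01, 01-00, 010-0, 10--0}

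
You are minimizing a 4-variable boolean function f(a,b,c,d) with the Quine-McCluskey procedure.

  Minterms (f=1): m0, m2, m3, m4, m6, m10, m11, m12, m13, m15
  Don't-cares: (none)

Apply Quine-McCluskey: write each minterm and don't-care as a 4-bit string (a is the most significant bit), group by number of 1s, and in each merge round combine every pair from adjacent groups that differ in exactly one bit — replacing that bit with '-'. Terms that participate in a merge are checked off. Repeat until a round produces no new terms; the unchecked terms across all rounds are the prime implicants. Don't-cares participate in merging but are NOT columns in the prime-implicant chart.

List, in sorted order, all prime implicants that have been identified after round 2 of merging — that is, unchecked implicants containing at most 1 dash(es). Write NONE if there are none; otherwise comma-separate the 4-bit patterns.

Round 0: 0000✓ 0010✓ 0011✓ 0100✓ 0110✓ 1010✓ 1011✓ 1100✓ 1101✓ 1111✓
Round 1: -010✓ -011✓ -100 0-00✓ 0-10✓ 00-0✓ 001-✓ 01-0✓ 1-11 101-✓ 11-1 110-
Round 2: -01- 0--0
PIs = {-01-, -100, 0--0, 1-11, 11-1, 110-}

-100, 1-11, 11-1, 110-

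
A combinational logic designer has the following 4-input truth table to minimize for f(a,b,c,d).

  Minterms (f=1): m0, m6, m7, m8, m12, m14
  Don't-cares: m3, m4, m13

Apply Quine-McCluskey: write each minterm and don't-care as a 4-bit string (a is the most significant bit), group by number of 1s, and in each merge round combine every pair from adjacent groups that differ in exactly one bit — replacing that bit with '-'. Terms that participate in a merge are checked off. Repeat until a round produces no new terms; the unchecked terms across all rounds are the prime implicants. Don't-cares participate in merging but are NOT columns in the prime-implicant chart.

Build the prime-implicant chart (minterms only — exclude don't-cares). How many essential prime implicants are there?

2

[col 0] 0000*, 0011*, 0100*, 0110*, 0111*, 1000*, 1100*, 1101*, 1110*
[col 1] -000*, -100*, -110*, 0-00*, 0-11, 01-0*, 011-, 1-00*, 11-0*, 110-
[col 2] --00, -1-0
Prime implicants: --00, -1-0, 0-11, 011-, 110-
PI chart (minterm → PIs covering it):
  0 | --00  (sole → essential)
  6 | -1-0,011-
  7 | 0-11,011-
  8 | --00  (sole → essential)
  12 | --00,-1-0,110-
  14 | -1-0  (sole → essential)
Essential prime implicants: --00, -1-0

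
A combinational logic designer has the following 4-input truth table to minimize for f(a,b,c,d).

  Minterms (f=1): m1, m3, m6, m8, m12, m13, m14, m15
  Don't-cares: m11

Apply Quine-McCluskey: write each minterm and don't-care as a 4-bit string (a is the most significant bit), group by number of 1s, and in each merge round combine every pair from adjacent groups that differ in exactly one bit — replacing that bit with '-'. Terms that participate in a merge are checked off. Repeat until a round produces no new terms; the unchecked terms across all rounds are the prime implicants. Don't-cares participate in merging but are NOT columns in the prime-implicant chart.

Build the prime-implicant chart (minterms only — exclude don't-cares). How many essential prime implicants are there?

4

Round 0: 0001✓ 0011✓ 0110✓ 1000✓ 1011✓ 1100✓ 1101✓ 1110✓ 1111✓
Round 1: -011 -110 00-1 1-00 1-11 11-0✓ 11-1✓ 110-✓ 111-✓
Round 2: 11--
PIs = {-011, -110, 00-1, 1-00, 1-11, 11--}
Coverage chart:
  m1: 00-1 ←essential
  m3: -011,00-1
  m6: -110 ←essential
  m8: 1-00 ←essential
  m12: 1-00,11--
  m13: 11-- ←essential
  m14: -110,11--
  m15: 1-11,11--
Essential: -110, 00-1, 1-00, 11--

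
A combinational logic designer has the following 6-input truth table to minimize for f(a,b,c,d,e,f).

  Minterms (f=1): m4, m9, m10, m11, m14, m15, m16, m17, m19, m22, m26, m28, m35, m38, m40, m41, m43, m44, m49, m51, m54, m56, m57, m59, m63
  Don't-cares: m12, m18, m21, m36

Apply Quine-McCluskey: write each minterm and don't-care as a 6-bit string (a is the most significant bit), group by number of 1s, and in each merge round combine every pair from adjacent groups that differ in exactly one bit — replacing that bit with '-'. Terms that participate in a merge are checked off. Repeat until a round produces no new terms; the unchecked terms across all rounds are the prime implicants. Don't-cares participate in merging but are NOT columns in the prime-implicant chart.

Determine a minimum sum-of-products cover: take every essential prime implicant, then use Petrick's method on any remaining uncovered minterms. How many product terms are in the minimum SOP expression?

[col 0] 000100*, 001001*, 001010*, 001011*, 001100*, 001110*, 001111*, 010000*, 010001*, 010010*, 010011*, 010101*, 010110*, 011010*, 011100*, 100011*, 100100*, 100110*, 101000*, 101001*, 101011*, 101100*, 110001*, 110011*, 110110*, 111000*, 111001*, 111011*, 111111*
[col 1] -00100*, -01001*, -01011*, -01100*, -10001*, -10011*, -10110, 0-1010, 0-1100, 00-100*, 001-10*, 001-11*, 0010-1*, 00101-*, 0011-0, 00111-*, 01-010, 010-01, 010-10, 0100-0*, 0100-1*, 01000-*, 01001-*, 1-0011*, 1-0110, 1-1000*, 1-1001*, 1-1011*, 10-011*, 10-100*, 1001-0, 101-00, 1010-1*, 10100-*, 11-001*, 11-011*, 1100-1*, 111-11, 1110-1*, 11100-*
[col 2] -0-100, -010-1, -100-1, 001-1-, 0100--, 1--011, 1-10-1, 1-100-, 11-0-1
Prime implicants: -0-100, -010-1, -100-1, -10110, 0-1010, 0-1100, 001-1-, 0011-0, 01-010, 010-01, 010-10, 0100--, 1--011, 1-0110, 1-10-1, 1-100-, 1001-0, 101-00, 11-0-1, 111-11
PI chart (minterm → PIs covering it):
  4 | -0-100  (sole → essential)
  9 | -010-1  (sole → essential)
  10 | 0-1010,001-1-
  11 | -010-1,001-1-
  14 | 001-1-,0011-0
  15 | 001-1-  (sole → essential)
  16 | 0100--  (sole → essential)
  17 | -100-1,010-01,0100--
  19 | -100-1,0100--
  22 | -10110,010-10
  26 | 0-1010,01-010
  28 | 0-1100  (sole → essential)
  35 | 1--011  (sole → essential)
  38 | 1-0110,1001-0
  40 | 1-100-,101-00
  41 | -010-1,1-10-1,1-100-
  43 | -010-1,1--011,1-10-1
  44 | -0-100,101-00
  49 | -100-1,11-0-1
  51 | -100-1,1--011,11-0-1
  54 | -10110,1-0110
  56 | 1-100-  (sole → essential)
  57 | 1-10-1,1-100-,11-0-1
  59 | 1--011,1-10-1,11-0-1,111-11
  63 | 111-11  (sole → essential)
Essential prime implicants: -0-100, -010-1, 0-1100, 001-1-, 0100--, 1--011, 1-100-, 111-11
Petrick residual → -100-1, -10110, 0-1010, 1-0110
Minimum SOP uses 12 PIs: b'de'f' + b'cd'f + bc'd'f + bc'def' + a'cd'ef' + a'cde'f' + a'b'ce + a'bc'd' + ad'ef + ac'def' + acd'e' + abcef

12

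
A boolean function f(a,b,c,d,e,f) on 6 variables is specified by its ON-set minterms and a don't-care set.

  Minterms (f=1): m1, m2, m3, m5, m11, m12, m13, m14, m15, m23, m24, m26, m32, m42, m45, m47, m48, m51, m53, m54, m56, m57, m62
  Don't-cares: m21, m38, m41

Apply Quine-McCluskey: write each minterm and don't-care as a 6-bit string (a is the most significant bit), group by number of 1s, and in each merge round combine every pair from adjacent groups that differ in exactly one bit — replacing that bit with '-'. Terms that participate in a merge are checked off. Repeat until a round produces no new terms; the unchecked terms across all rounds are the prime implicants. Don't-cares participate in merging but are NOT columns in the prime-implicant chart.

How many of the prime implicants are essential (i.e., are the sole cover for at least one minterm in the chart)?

[col 0] 000001*, 000010*, 000011*, 000101*, 001011*, 001100*, 001101*, 001110*, 001111*, 010101*, 010111*, 011000*, 011010*, 100000*, 100110*, 101001*, 101010, 101101*, 101111*, 110000*, 110011, 110101*, 110110*, 111000*, 111001*, 111110*
[col 1] -01101*, -01111*, -10101, -11000, 0-0101, 00-011, 00-101, 000-01, 0000-1, 00001-, 001-11, 0011-0*, 0011-1*, 00110-*, 00111-*, 0101-1, 0110-0, 1-0000, 1-0110, 1-1001, 101-01, 1011-1*, 11-000, 11-110, 11100-
[col 2] -011-1, 0011--
Prime implicants: -011-1, -10101, -11000, 0-0101, 00-011, 00-101, 000-01, 0000-1, 00001-, 001-11, 0011--, 0101-1, 0110-0, 1-0000, 1-0110, 1-1001, 101-01, 101010, 11-000, 11-110, 110011, 11100-
PI chart (minterm → PIs covering it):
  1 | 000-01,0000-1
  2 | 00001-  (sole → essential)
  3 | 00-011,0000-1,00001-
  5 | 0-0101,00-101,000-01
  11 | 00-011,001-11
  12 | 0011--  (sole → essential)
  13 | -011-1,00-101,0011--
  14 | 0011--  (sole → essential)
  15 | -011-1,001-11,0011--
  23 | 0101-1  (sole → essential)
  24 | -11000,0110-0
  26 | 0110-0  (sole → essential)
  32 | 1-0000  (sole → essential)
  42 | 101010  (sole → essential)
  45 | -011-1,101-01
  47 | -011-1  (sole → essential)
  48 | 1-0000,11-000
  51 | 110011  (sole → essential)
  53 | -10101  (sole → essential)
  54 | 1-0110,11-110
  56 | -11000,11-000,11100-
  57 | 1-1001,11100-
  62 | 11-110  (sole → essential)
Essential prime implicants: -011-1, -10101, 00001-, 0011--, 0101-1, 0110-0, 1-0000, 101010, 11-110, 110011

10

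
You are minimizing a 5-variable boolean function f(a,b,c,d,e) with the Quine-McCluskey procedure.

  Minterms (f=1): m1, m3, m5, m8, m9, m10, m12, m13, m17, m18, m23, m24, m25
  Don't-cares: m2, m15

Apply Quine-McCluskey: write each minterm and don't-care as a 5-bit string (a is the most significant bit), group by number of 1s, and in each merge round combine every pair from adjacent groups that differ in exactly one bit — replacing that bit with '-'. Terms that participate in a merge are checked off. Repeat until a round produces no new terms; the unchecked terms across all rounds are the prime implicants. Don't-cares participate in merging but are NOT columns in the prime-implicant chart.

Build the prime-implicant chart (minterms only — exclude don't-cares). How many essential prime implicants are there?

6

[col 0] 00001*, 00010*, 00011*, 00101*, 01000*, 01001*, 01010*, 01100*, 01101*, 01111*, 10001*, 10010*, 10111, 11000*, 11001*
[col 1] -0001*, -0010, -1000*, -1001*, 0-001*, 0-010, 0-101*, 00-01*, 000-1, 0001-, 01-00*, 01-01*, 010-0, 0100-*, 011-1, 0110-*, 1-001*, 1100-*
[col 2] --001, -100-, 0--01, 01-0-
Prime implicants: --001, -0010, -100-, 0--01, 0-010, 000-1, 0001-, 01-0-, 010-0, 011-1, 10111
PI chart (minterm → PIs covering it):
  1 | --001,0--01,000-1
  3 | 000-1,0001-
  5 | 0--01  (sole → essential)
  8 | -100-,01-0-,010-0
  9 | --001,-100-,0--01,01-0-
  10 | 0-010,010-0
  12 | 01-0-  (sole → essential)
  13 | 0--01,01-0-,011-1
  17 | --001  (sole → essential)
  18 | -0010  (sole → essential)
  23 | 10111  (sole → essential)
  24 | -100-  (sole → essential)
  25 | --001,-100-
Essential prime implicants: --001, -0010, -100-, 0--01, 01-0-, 10111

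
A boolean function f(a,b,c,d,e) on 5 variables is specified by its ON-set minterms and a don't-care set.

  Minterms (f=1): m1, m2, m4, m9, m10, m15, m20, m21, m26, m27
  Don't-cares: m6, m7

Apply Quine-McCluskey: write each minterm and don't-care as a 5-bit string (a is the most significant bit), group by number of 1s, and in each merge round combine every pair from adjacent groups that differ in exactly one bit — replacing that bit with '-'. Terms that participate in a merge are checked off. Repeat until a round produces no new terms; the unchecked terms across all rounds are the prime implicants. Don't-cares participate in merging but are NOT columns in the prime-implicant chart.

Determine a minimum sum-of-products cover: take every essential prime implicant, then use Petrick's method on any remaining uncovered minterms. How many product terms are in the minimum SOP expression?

6

Round 0: 00001✓ 00010✓ 00100✓ 00110✓ 00111✓ 01001✓ 01010✓ 01111✓ 10100✓ 10101✓ 11010✓ 11011✓
Round 1: -0100 -1010 0-001 0-010 0-111 00-10 001-0 0011- 1010- 1101-
PIs = {-0100, -1010, 0-001, 0-010, 0-111, 00-10, 001-0, 0011-, 1010-, 1101-}
Coverage chart:
  m1: 0-001 ←essential
  m2: 0-010,00-10
  m4: -0100,001-0
  m9: 0-001 ←essential
  m10: -1010,0-010
  m15: 0-111 ←essential
  m20: -0100,1010-
  m21: 1010- ←essential
  m26: -1010,1101-
  m27: 1101- ←essential
Essential: 0-001, 0-111, 1010-, 1101-
Petrick residual → -0100, 0-010
Min cover (6 terms): b'cd'e' + a'c'd'e + a'c'de' + a'cde + ab'cd' + abc'd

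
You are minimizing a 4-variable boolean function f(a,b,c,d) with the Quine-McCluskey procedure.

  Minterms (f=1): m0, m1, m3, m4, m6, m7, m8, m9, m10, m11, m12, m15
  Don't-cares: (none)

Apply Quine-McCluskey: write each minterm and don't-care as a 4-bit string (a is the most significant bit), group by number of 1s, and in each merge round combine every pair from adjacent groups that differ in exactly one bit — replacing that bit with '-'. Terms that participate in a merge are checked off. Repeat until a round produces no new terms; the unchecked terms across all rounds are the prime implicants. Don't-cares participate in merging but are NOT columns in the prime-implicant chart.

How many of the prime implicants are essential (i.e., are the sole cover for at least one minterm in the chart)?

3

[col 0] 0000*, 0001*, 0011*, 0100*, 0110*, 0111*, 1000*, 1001*, 1010*, 1011*, 1100*, 1111*
[col 1] -000*, -001*, -011*, -100*, -111*, 0-00*, 0-11*, 00-1*, 000-*, 01-0, 011-, 1-00*, 1-11*, 10-0*, 10-1*, 100-*, 101-*
[col 2] --00, --11, -0-1, -00-, 10--
Prime implicants: --00, --11, -0-1, -00-, 01-0, 011-, 10--
PI chart (minterm → PIs covering it):
  0 | --00,-00-
  1 | -0-1,-00-
  3 | --11,-0-1
  4 | --00,01-0
  6 | 01-0,011-
  7 | --11,011-
  8 | --00,-00-,10--
  9 | -0-1,-00-,10--
  10 | 10--  (sole → essential)
  11 | --11,-0-1,10--
  12 | --00  (sole → essential)
  15 | --11  (sole → essential)
Essential prime implicants: --00, --11, 10--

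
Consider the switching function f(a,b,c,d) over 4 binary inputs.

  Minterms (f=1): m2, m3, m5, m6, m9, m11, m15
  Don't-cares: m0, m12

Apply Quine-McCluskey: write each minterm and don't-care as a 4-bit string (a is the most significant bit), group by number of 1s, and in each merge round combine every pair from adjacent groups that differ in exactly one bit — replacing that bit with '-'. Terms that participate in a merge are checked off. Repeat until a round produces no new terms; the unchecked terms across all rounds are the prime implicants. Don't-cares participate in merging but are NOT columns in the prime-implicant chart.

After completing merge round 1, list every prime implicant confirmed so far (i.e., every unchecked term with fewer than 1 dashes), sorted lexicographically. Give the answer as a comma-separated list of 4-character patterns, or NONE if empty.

0101, 1100

Round 0: 0000✓ 0010✓ 0011✓ 0101 0110✓ 1001✓ 1011✓ 1100 1111✓
Round 1: -011 0-10 00-0 001- 1-11 10-1
PIs = {-011, 0-10, 00-0, 001-, 0101, 1-11, 10-1, 1100}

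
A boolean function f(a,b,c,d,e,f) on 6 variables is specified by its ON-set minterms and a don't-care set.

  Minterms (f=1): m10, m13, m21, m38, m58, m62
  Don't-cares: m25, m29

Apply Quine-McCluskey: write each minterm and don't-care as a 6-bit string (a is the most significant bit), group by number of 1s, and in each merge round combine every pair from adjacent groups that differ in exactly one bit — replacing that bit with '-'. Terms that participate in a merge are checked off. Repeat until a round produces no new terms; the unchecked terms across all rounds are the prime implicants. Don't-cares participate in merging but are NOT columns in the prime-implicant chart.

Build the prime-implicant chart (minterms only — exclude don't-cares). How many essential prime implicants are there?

size-2^0 implicants → 001010  001101(✓)  010101(✓)  011001(✓)  011101(✓)  100110  111010(✓)  111110(✓)
size-2^1 implicants → 0-1101  01-101  011-01  111-10
Unchecked terms (primes): 0-1101, 001010, 01-101, 011-01, 100110, 111-10
Minterm coverage:
  m10 ⊆ 001010 [E]
  m13 ⊆ 0-1101 [E]
  m21 ⊆ 01-101 [E]
  m38 ⊆ 100110 [E]
  m58 ⊆ 111-10 [E]
  m62 ⊆ 111-10 [E]
E = {0-1101, 001010, 01-101, 100110, 111-10}

5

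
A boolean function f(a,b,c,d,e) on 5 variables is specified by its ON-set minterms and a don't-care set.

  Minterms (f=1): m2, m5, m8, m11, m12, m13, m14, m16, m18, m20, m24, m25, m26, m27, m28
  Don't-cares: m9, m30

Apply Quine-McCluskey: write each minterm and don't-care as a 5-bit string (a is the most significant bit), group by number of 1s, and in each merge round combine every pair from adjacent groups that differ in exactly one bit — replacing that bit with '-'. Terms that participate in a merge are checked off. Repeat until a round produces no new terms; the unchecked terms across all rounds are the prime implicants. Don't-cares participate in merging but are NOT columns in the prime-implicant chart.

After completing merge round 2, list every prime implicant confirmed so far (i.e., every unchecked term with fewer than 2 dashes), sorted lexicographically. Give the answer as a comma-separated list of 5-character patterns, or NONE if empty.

-0010, 0-101

size-2^0 implicants → 00010(✓)  00101(✓)  01000(✓)  01001(✓)  01011(✓)  01100(✓)  01101(✓)  01110(✓)  10000(✓)  10010(✓)  10100(✓)  11000(✓)  11001(✓)  11010(✓)  11011(✓)  11100(✓)  11110(✓)
size-2^1 implicants → -0010  -1000(✓)  -1001(✓)  -1011(✓)  -1100(✓)  -1110(✓)  0-101  01-00(✓)  01-01(✓)  010-1(✓)  0100-(✓)  011-0(✓)  0110-(✓)  1-000(✓)  1-010(✓)  1-100(✓)  10-00(✓)  100-0(✓)  11-00(✓)  11-10(✓)  110-0(✓)  110-1(✓)  1100-(✓)  1101-(✓)  111-0(✓)
size-2^2 implicants → -1-00  -10-1  -100-  -11-0  01-0-  1--00  1-0-0  11--0  110--
Unchecked terms (primes): -0010, -1-00, -10-1, -100-, -11-0, 0-101, 01-0-, 1--00, 1-0-0, 11--0, 110--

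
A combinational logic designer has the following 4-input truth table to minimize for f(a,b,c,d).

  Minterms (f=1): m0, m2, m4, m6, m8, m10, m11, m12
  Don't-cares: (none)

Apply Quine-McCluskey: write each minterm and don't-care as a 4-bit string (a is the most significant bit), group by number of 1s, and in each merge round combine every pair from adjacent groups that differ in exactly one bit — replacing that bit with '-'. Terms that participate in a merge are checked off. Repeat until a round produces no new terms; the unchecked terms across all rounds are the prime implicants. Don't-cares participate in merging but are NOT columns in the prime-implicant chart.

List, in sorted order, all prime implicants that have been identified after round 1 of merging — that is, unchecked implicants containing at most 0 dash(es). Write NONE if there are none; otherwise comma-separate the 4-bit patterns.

NONE

Round 0: 0000✓ 0010✓ 0100✓ 0110✓ 1000✓ 1010✓ 1011✓ 1100✓
Round 1: -000✓ -010✓ -100✓ 0-00✓ 0-10✓ 00-0✓ 01-0✓ 1-00✓ 10-0✓ 101-
Round 2: --00 -0-0 0--0
PIs = {--00, -0-0, 0--0, 101-}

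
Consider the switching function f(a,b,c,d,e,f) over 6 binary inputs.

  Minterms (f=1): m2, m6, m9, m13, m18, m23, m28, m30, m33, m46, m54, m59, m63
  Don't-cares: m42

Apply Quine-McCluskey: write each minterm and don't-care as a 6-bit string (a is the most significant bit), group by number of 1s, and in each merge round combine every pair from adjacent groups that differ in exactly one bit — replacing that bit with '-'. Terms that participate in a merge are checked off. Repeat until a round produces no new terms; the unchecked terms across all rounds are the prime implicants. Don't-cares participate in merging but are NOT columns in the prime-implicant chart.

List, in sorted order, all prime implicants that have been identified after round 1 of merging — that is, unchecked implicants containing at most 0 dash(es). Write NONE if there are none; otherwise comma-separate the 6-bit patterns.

Round 0: 000010✓ 000110✓ 001001✓ 001101✓ 010010✓ 010111 011100✓ 011110✓ 100001 101010✓ 101110✓ 110110 111011✓ 111111✓
Round 1: 0-0010 000-10 001-01 0111-0 101-10 111-11
PIs = {0-0010, 000-10, 001-01, 010111, 0111-0, 100001, 101-10, 110110, 111-11}

010111, 100001, 110110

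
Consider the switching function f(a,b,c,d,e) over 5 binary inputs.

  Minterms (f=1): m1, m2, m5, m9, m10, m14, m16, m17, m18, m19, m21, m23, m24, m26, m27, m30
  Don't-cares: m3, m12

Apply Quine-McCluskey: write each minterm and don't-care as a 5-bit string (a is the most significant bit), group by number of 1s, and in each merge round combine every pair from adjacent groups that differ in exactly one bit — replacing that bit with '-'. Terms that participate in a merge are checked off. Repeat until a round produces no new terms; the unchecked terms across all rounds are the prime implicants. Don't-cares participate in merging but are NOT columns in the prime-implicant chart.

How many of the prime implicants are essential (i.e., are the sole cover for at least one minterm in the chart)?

6

size-2^0 implicants → 00001(✓)  00010(✓)  00011(✓)  00101(✓)  01001(✓)  01010(✓)  01100(✓)  01110(✓)  10000(✓)  10001(✓)  10010(✓)  10011(✓)  10101(✓)  10111(✓)  11000(✓)  11010(✓)  11011(✓)  11110(✓)
size-2^1 implicants → -0001(✓)  -0010(✓)  -0011(✓)  -0101(✓)  -1010(✓)  -1110(✓)  0-001  0-010(✓)  00-01(✓)  000-1(✓)  0001-(✓)  01-10(✓)  011-0  1-000(✓)  1-010(✓)  1-011(✓)  10-01(✓)  10-11(✓)  100-0(✓)  100-1(✓)  1000-(✓)  1001-(✓)  101-1(✓)  11-10(✓)  110-0(✓)  1101-(✓)
size-2^2 implicants → --010  -0-01  -00-1  -001-  -1-10  1-0-0  1-01-  10--1  100--
Unchecked terms (primes): --010, -0-01, -00-1, -001-, -1-10, 0-001, 011-0, 1-0-0, 1-01-, 10--1, 100--
Minterm coverage:
  m1 ⊆ -0-01,-00-1,0-001
  m2 ⊆ --010,-001-
  m5 ⊆ -0-01 [E]
  m9 ⊆ 0-001 [E]
  m10 ⊆ --010,-1-10
  m14 ⊆ -1-10,011-0
  m16 ⊆ 1-0-0,100--
  m17 ⊆ -0-01,-00-1,10--1,100--
  m18 ⊆ --010,-001-,1-0-0,1-01-,100--
  m19 ⊆ -00-1,-001-,1-01-,10--1,100--
  m21 ⊆ -0-01,10--1
  m23 ⊆ 10--1 [E]
  m24 ⊆ 1-0-0 [E]
  m26 ⊆ --010,-1-10,1-0-0,1-01-
  m27 ⊆ 1-01- [E]
  m30 ⊆ -1-10 [E]
E = {-0-01, -1-10, 0-001, 1-0-0, 1-01-, 10--1}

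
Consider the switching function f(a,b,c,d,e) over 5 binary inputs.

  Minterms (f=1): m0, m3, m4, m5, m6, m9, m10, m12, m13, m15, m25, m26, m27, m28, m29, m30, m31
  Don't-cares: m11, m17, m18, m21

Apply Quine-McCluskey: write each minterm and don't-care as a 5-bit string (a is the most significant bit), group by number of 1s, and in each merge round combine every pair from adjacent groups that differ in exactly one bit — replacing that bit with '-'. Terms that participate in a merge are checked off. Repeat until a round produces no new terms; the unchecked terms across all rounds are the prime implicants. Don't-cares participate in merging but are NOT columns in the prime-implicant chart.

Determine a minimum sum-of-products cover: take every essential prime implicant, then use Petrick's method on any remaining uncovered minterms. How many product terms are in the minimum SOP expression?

size-2^0 implicants → 00000(✓)  00011(✓)  00100(✓)  00101(✓)  00110(✓)  01001(✓)  01010(✓)  01011(✓)  01100(✓)  01101(✓)  01111(✓)  10001(✓)  10010(✓)  10101(✓)  11001(✓)  11010(✓)  11011(✓)  11100(✓)  11101(✓)  11110(✓)  11111(✓)
size-2^1 implicants → -0101(✓)  -1001(✓)  -1010(✓)  -1011(✓)  -1100(✓)  -1101(✓)  -1111(✓)  0-011  0-100(✓)  0-101(✓)  00-00  001-0  0010-(✓)  01-01(✓)  01-11(✓)  010-1(✓)  0101-(✓)  011-1(✓)  0110-(✓)  1-001(✓)  1-010  1-101(✓)  10-01(✓)  11-01(✓)  11-10(✓)  11-11(✓)  110-1(✓)  1101-(✓)  111-0(✓)  111-1(✓)  1110-(✓)  1111-(✓)
size-2^2 implicants → --101  -1-01(✓)  -1-11(✓)  -10-1(✓)  -101-  -11-1(✓)  -110-  0-10-  01--1(✓)  1--01  11--1(✓)  11-1-  111--
size-2^3 implicants → -1--1
Unchecked terms (primes): --101, -1--1, -101-, -110-, 0-011, 0-10-, 00-00, 001-0, 1--01, 1-010, 11-1-, 111--
Minterm coverage:
  m0 ⊆ 00-00 [E]
  m3 ⊆ 0-011 [E]
  m4 ⊆ 0-10-,00-00,001-0
  m5 ⊆ --101,0-10-
  m6 ⊆ 001-0 [E]
  m9 ⊆ -1--1 [E]
  m10 ⊆ -101- [E]
  m12 ⊆ -110-,0-10-
  m13 ⊆ --101,-1--1,-110-,0-10-
  m15 ⊆ -1--1 [E]
  m25 ⊆ -1--1,1--01
  m26 ⊆ -101-,1-010,11-1-
  m27 ⊆ -1--1,-101-,11-1-
  m28 ⊆ -110-,111--
  m29 ⊆ --101,-1--1,-110-,1--01,111--
  m30 ⊆ 11-1-,111--
  m31 ⊆ -1--1,11-1-,111--
E = {-1--1, -101-, 0-011, 00-00, 001-0}
Petrick residual → 0-10-, 111--
Cover = be + bc'd + a'c'de + a'cd' + a'b'd'e' + a'b'ce' + abc  |cover|=7

7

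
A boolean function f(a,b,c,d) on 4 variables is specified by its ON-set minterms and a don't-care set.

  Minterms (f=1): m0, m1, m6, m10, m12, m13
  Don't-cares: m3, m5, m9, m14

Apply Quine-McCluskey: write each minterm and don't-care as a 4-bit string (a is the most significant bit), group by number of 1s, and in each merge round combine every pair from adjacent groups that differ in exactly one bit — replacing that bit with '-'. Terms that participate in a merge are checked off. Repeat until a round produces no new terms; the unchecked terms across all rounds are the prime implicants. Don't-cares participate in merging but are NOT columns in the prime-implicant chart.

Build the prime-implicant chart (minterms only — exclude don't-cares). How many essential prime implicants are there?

3

Round 0: 0000✓ 0001✓ 0011✓ 0101✓ 0110✓ 1001✓ 1010✓ 1100✓ 1101✓ 1110✓
Round 1: -001✓ -101✓ -110 0-01✓ 00-1 000- 1-01✓ 1-10 11-0 110-
Round 2: --01
PIs = {--01, -110, 00-1, 000-, 1-10, 11-0, 110-}
Coverage chart:
  m0: 000- ←essential
  m1: --01,00-1,000-
  m6: -110 ←essential
  m10: 1-10 ←essential
  m12: 11-0,110-
  m13: --01,110-
Essential: -110, 000-, 1-10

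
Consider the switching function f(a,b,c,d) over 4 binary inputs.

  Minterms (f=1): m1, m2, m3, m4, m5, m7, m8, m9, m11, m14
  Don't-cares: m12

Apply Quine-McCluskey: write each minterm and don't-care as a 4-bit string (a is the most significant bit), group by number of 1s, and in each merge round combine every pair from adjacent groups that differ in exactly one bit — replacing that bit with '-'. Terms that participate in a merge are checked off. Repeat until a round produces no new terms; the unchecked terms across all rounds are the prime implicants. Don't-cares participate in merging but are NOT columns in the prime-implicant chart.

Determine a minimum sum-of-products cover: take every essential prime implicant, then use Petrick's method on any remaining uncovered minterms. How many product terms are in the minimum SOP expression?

6

[col 0] 0001*, 0010*, 0011*, 0100*, 0101*, 0111*, 1000*, 1001*, 1011*, 1100*, 1110*
[col 1] -001*, -011*, -100, 0-01*, 0-11*, 00-1*, 001-, 01-1*, 010-, 1-00, 10-1*, 100-, 11-0
[col 2] -0-1, 0--1
Prime implicants: -0-1, -100, 0--1, 001-, 010-, 1-00, 100-, 11-0
PI chart (minterm → PIs covering it):
  1 | -0-1,0--1
  2 | 001-  (sole → essential)
  3 | -0-1,0--1,001-
  4 | -100,010-
  5 | 0--1,010-
  7 | 0--1  (sole → essential)
  8 | 1-00,100-
  9 | -0-1,100-
  11 | -0-1  (sole → essential)
  14 | 11-0  (sole → essential)
Essential prime implicants: -0-1, 0--1, 001-, 11-0
Petrick residual → -100, 1-00
Minimum SOP uses 6 PIs: b'd + bc'd' + a'd + a'b'c + ac'd' + abd'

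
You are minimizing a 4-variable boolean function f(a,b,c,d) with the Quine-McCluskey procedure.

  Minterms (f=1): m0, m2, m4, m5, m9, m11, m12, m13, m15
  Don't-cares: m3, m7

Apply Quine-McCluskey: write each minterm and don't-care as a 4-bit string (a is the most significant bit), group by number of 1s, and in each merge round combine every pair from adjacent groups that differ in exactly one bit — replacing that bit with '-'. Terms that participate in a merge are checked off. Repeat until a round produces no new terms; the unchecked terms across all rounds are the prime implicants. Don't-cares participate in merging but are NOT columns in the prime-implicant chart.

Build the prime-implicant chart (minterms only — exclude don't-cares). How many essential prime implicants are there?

[col 0] 0000*, 0010*, 0011*, 0100*, 0101*, 0111*, 1001*, 1011*, 1100*, 1101*, 1111*
[col 1] -011*, -100*, -101*, -111*, 0-00, 0-11*, 00-0, 001-, 01-1*, 010-*, 1-01*, 1-11*, 10-1*, 11-1*, 110-*
[col 2] --11, -1-1, -10-, 1--1
Prime implicants: --11, -1-1, -10-, 0-00, 00-0, 001-, 1--1
PI chart (minterm → PIs covering it):
  0 | 0-00,00-0
  2 | 00-0,001-
  4 | -10-,0-00
  5 | -1-1,-10-
  9 | 1--1  (sole → essential)
  11 | --11,1--1
  12 | -10-  (sole → essential)
  13 | -1-1,-10-,1--1
  15 | --11,-1-1,1--1
Essential prime implicants: -10-, 1--1

2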